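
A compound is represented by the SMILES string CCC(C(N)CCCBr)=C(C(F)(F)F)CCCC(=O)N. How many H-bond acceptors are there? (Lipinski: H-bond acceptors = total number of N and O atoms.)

3

N atoms: 2; O atoms: 1.
Lipinski HBA = 2 + 1 = 3.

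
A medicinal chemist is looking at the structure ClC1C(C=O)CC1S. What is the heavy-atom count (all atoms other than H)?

8

Every atom symbol written in the SMILES (organic subset) is one heavy atom; implicit H are not written.
Heavy atoms by element → C:5, Cl:1, O:1, S:1.
Total: 8.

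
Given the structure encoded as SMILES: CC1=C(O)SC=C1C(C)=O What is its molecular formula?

C7H8O2S

Walk through each heavy atom and fill implicit hydrogens from standard valence (C 4, N 3, O 2, S 2, halogen 1):
  atom 1: C, bond orders sum to 1 (valence 4) → 3 H
  atom 2: C, bond orders sum to 4 (valence 4) → 0 H
  atom 3: C, bond orders sum to 4 (valence 4) → 0 H
  atom 4: O, bond orders sum to 1 (valence 2) → 1 H
  atom 5: S, bond orders sum to 2 (valence 2) → 0 H
  atom 6: C, bond orders sum to 3 (valence 4) → 1 H
  atom 7: C, bond orders sum to 4 (valence 4) → 0 H
  atom 8: C, bond orders sum to 4 (valence 4) → 0 H
  atom 9: C, bond orders sum to 1 (valence 4) → 3 H
  atom 10: O, bond orders sum to 2 (valence 2) → 0 H
Totals → C:7, H:8, O:2, S:1.
In Hill order: C7H8O2S.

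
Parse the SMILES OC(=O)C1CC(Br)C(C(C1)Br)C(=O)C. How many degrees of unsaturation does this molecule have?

3

Degree of unsaturation = (number of rings) + (number of π bonds).
Ring closures in the SMILES: 1.
π bonds: 2 double bonds (each 1 DoU) → 2 DoU from unsaturation.
Total DoU = 1 + 2 = 3.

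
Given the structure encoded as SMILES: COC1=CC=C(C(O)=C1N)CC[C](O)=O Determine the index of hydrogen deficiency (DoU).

Molecular formula: C10H13NO4.
DoU = (2C + 2 + N − H − X) / 2, where X is the halogen count and O/S are ignored.
    = (2·10 + 2 + 1 − 13 − 0) / 2 = 10 / 2 = 5.

5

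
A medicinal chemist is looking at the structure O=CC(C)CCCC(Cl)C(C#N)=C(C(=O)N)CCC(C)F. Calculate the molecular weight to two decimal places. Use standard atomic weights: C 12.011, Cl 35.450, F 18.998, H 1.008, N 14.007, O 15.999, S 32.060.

First, the molecular formula is C15H22ClFN2O2 (counting implicit H from valence).
  C: 15 × 12.011 = 180.165
  Cl: 1 × 35.450 = 35.450
  F: 1 × 18.998 = 18.998
  H: 22 × 1.008 = 22.176
  N: 2 × 14.007 = 28.014
  O: 2 × 15.999 = 31.998
Sum: 15×12.011 + 1×35.450 + 1×18.998 + 22×1.008 + 2×14.007 + 2×15.999 = 316.801 → 316.80 g/mol.

316.80 g/mol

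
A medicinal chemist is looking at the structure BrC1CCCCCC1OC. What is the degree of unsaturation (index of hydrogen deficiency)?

Molecular formula: C8H15BrO.
DoU = (2C + 2 + N − H − X) / 2, where X is the halogen count and O/S are ignored.
    = (2·8 + 2 + 0 − 15 − 1) / 2 = 2 / 2 = 1.

1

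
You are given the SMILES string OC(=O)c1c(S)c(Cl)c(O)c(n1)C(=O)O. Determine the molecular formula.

C7H4ClNO5S

Walk through each heavy atom and fill implicit hydrogens from standard valence (C 4, N 3, O 2, S 2, halogen 1); for lowercase aromatic atoms, an aromatic c carries 1 H when it has two neighbours and 0 H with three, and aromatic n carries 0 H:
  atom 1: O, bond orders sum to 1 (valence 2) → 1 H
  atom 2: C, bond orders sum to 4 (valence 4) → 0 H
  atom 3: O, bond orders sum to 2 (valence 2) → 0 H
  atom 4: aromatic c, 3 neighbours → 0 H
  atom 5: aromatic c, 3 neighbours → 0 H
  atom 6: S, bond orders sum to 1 (valence 2) → 1 H
  atom 7: aromatic c, 3 neighbours → 0 H
  atom 8: Cl (halogen, monovalent) → 0 H
  atom 9: aromatic c, 3 neighbours → 0 H
  atom 10: O, bond orders sum to 1 (valence 2) → 1 H
  atom 11: aromatic c, 3 neighbours → 0 H
  atom 12: aromatic n, 2 neighbours → 0 H
  atom 13: C, bond orders sum to 4 (valence 4) → 0 H
  atom 14: O, bond orders sum to 2 (valence 2) → 0 H
  atom 15: O, bond orders sum to 1 (valence 2) → 1 H
Totals → C:7, H:4, Cl:1, N:1, O:5, S:1.
In Hill order: C7H4ClNO5S.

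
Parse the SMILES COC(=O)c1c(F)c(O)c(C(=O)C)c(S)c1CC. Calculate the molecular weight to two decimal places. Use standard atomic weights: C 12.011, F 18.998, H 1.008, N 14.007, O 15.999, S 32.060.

First, the molecular formula is C12H13FO4S (counting implicit H from valence).
  C: 12 × 12.011 = 144.132
  F: 1 × 18.998 = 18.998
  H: 13 × 1.008 = 13.104
  O: 4 × 15.999 = 63.996
  S: 1 × 32.060 = 32.060
Sum: 12×12.011 + 1×18.998 + 13×1.008 + 4×15.999 + 1×32.060 = 272.290 → 272.29 g/mol.

272.29 g/mol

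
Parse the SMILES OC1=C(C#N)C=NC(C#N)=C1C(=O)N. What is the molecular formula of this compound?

C8H4N4O2

Walk through each heavy atom and fill implicit hydrogens from standard valence (C 4, N 3, O 2, S 2, halogen 1):
  atom 1: O, bond orders sum to 1 (valence 2) → 1 H
  atom 2: C, bond orders sum to 4 (valence 4) → 0 H
  atom 3: C, bond orders sum to 4 (valence 4) → 0 H
  atom 4: C, bond orders sum to 4 (valence 4) → 0 H
  atom 5: N, bond orders sum to 3 (valence 3) → 0 H
  atom 6: C, bond orders sum to 3 (valence 4) → 1 H
  atom 7: N, bond orders sum to 3 (valence 3) → 0 H
  atom 8: C, bond orders sum to 4 (valence 4) → 0 H
  atom 9: C, bond orders sum to 4 (valence 4) → 0 H
  atom 10: N, bond orders sum to 3 (valence 3) → 0 H
  atom 11: C, bond orders sum to 4 (valence 4) → 0 H
  atom 12: C, bond orders sum to 4 (valence 4) → 0 H
  atom 13: O, bond orders sum to 2 (valence 2) → 0 H
  atom 14: N, bond orders sum to 1 (valence 3) → 2 H
Totals → C:8, H:4, N:4, O:2.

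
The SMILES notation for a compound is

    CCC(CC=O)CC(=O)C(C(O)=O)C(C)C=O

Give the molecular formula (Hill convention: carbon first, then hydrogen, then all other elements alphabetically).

Walk through each heavy atom and fill implicit hydrogens from standard valence (C 4, N 3, O 2, S 2, halogen 1):
  atom 1: C, bond orders sum to 1 (valence 4) → 3 H
  atom 2: C, bond orders sum to 2 (valence 4) → 2 H
  atom 3: C, bond orders sum to 3 (valence 4) → 1 H
  atom 4: C, bond orders sum to 2 (valence 4) → 2 H
  atom 5: C, bond orders sum to 3 (valence 4) → 1 H
  atom 6: O, bond orders sum to 2 (valence 2) → 0 H
  atom 7: C, bond orders sum to 2 (valence 4) → 2 H
  atom 8: C, bond orders sum to 4 (valence 4) → 0 H
  atom 9: O, bond orders sum to 2 (valence 2) → 0 H
  atom 10: C, bond orders sum to 3 (valence 4) → 1 H
  atom 11: C, bond orders sum to 4 (valence 4) → 0 H
  atom 12: O, bond orders sum to 1 (valence 2) → 1 H
  atom 13: O, bond orders sum to 2 (valence 2) → 0 H
  atom 14: C, bond orders sum to 3 (valence 4) → 1 H
  atom 15: C, bond orders sum to 1 (valence 4) → 3 H
  atom 16: C, bond orders sum to 3 (valence 4) → 1 H
  atom 17: O, bond orders sum to 2 (valence 2) → 0 H
Totals → C:12, H:18, O:5.
In Hill order: C12H18O5.

C12H18O5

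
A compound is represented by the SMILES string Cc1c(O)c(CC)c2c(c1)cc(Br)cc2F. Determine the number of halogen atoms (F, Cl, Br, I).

2

Halogen atoms appear at heavy-atom positions 13, 16 (1×Br, 1×F).
Other groups present: 1 hydroxyl.
Halogen count: 2.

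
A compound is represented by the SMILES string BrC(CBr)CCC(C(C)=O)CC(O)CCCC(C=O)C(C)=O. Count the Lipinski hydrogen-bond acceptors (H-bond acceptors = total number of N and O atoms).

N atoms: 0; O atoms: 4.
Lipinski HBA = 0 + 4 = 4.

4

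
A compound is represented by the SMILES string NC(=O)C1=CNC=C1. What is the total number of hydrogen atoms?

6

Walk through each heavy atom and fill implicit hydrogens from standard valence (C 4, N 3, O 2, S 2, halogen 1):
  atom 1: N, bond orders sum to 1 (valence 3) → 2 H
  atom 2: C, bond orders sum to 4 (valence 4) → 0 H
  atom 3: O, bond orders sum to 2 (valence 2) → 0 H
  atom 4: C, bond orders sum to 4 (valence 4) → 0 H
  atom 5: C, bond orders sum to 3 (valence 4) → 1 H
  atom 6: N, bond orders sum to 2 (valence 3) → 1 H
  atom 7: C, bond orders sum to 3 (valence 4) → 1 H
  atom 8: C, bond orders sum to 3 (valence 4) → 1 H
Total hydrogens: 6.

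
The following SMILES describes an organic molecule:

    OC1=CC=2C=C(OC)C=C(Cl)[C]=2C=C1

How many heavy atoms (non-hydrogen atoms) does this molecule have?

Every atom symbol written in the SMILES (organic subset) is one heavy atom; implicit H are not written.
Heavy atoms by element → C:11, Cl:1, O:2.
Total: 14.

14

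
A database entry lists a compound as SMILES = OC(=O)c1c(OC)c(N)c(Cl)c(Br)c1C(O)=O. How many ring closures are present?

1

In SMILES, each pair of matching ring-closure digits denotes one ring-closing bond; the number of such bonds equals the number of independent rings.
Ring-closure bonds here: 1.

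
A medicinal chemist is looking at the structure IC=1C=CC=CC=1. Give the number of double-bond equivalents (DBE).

Molecular formula: C6H5I.
DoU = (2C + 2 + N − H − X) / 2, where X is the halogen count and O/S are ignored.
    = (2·6 + 2 + 0 − 5 − 1) / 2 = 8 / 2 = 4.

4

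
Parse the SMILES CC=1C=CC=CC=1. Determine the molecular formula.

Walk through each heavy atom and fill implicit hydrogens from standard valence (C 4, N 3, O 2, S 2, halogen 1):
  atom 1: C, bond orders sum to 1 (valence 4) → 3 H
  atom 2: C, bond orders sum to 4 (valence 4) → 0 H
  atom 3: C, bond orders sum to 3 (valence 4) → 1 H
  atom 4: C, bond orders sum to 3 (valence 4) → 1 H
  atom 5: C, bond orders sum to 3 (valence 4) → 1 H
  atom 6: C, bond orders sum to 3 (valence 4) → 1 H
  atom 7: C, bond orders sum to 3 (valence 4) → 1 H
Totals → C:7, H:8.
In Hill order: C7H8.

C7H8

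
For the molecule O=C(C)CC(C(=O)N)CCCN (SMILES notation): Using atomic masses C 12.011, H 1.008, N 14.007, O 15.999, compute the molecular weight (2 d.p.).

First, the molecular formula is C8H16N2O2 (counting implicit H from valence).
  C: 8 × 12.011 = 96.088
  H: 16 × 1.008 = 16.128
  N: 2 × 14.007 = 28.014
  O: 2 × 15.999 = 31.998
Sum: 8×12.011 + 16×1.008 + 2×14.007 + 2×15.999 = 172.228 → 172.23 g/mol.

172.23 g/mol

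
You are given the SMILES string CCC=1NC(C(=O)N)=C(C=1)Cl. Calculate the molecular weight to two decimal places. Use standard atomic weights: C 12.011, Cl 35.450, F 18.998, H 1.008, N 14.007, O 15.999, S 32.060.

First, the molecular formula is C7H9ClN2O (counting implicit H from valence).
  C: 7 × 12.011 = 84.077
  Cl: 1 × 35.450 = 35.450
  H: 9 × 1.008 = 9.072
  N: 2 × 14.007 = 28.014
  O: 1 × 15.999 = 15.999
Sum: 7×12.011 + 1×35.450 + 9×1.008 + 2×14.007 + 1×15.999 = 172.612 → 172.61 g/mol.

172.61 g/mol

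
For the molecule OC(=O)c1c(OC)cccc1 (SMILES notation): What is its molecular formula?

C8H8O3

Walk through each heavy atom and fill implicit hydrogens from standard valence (C 4, N 3, O 2, S 2, halogen 1); for lowercase aromatic atoms, an aromatic c carries 1 H when it has two neighbours and 0 H with three, and aromatic n carries 0 H:
  atom 1: O, bond orders sum to 1 (valence 2) → 1 H
  atom 2: C, bond orders sum to 4 (valence 4) → 0 H
  atom 3: O, bond orders sum to 2 (valence 2) → 0 H
  atom 4: aromatic c, 3 neighbours → 0 H
  atom 5: aromatic c, 3 neighbours → 0 H
  atom 6: O, bond orders sum to 2 (valence 2) → 0 H
  atom 7: C, bond orders sum to 1 (valence 4) → 3 H
  atom 8: aromatic c, 2 neighbours → 1 H
  atom 9: aromatic c, 2 neighbours → 1 H
  atom 10: aromatic c, 2 neighbours → 1 H
  atom 11: aromatic c, 2 neighbours → 1 H
Totals → C:8, H:8, O:3.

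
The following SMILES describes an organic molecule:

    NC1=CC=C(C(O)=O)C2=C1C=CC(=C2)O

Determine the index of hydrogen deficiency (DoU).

Molecular formula: C11H9NO3.
DoU = (2C + 2 + N − H − X) / 2, where X is the halogen count and O/S are ignored.
    = (2·11 + 2 + 1 − 9 − 0) / 2 = 16 / 2 = 8.

8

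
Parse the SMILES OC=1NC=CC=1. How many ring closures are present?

In SMILES, each pair of matching ring-closure digits denotes one ring-closing bond; the number of such bonds equals the number of independent rings.
Ring-closure bonds here: 1.

1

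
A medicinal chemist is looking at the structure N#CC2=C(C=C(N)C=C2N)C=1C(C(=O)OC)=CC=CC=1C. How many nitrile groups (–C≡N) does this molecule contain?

1

The nitrile motif appears at heavy-atom position 2 in the SMILES.
Other groups present: 1 ester, 2 primary amine.
Nitrile count: 1.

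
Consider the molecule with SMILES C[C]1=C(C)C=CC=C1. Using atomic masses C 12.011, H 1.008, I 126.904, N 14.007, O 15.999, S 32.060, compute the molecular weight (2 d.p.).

106.17 g/mol

First, the molecular formula is C8H10 (counting implicit H from valence).
  C: 8 × 12.011 = 96.088
  H: 10 × 1.008 = 10.080
Sum: 8×12.011 + 10×1.008 = 106.168 → 106.17 g/mol.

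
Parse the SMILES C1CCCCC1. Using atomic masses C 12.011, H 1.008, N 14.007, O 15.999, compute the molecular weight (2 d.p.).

84.16 g/mol

First, the molecular formula is C6H12 (counting implicit H from valence).
  C: 6 × 12.011 = 72.066
  H: 12 × 1.008 = 12.096
Sum: 6×12.011 + 12×1.008 = 84.162 → 84.16 g/mol.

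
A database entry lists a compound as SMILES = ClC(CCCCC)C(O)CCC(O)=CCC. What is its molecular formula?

Walk through each heavy atom and fill implicit hydrogens from standard valence (C 4, N 3, O 2, S 2, halogen 1):
  atom 1: Cl (halogen, monovalent) → 0 H
  atom 2: C, bond orders sum to 3 (valence 4) → 1 H
  atom 3: C, bond orders sum to 2 (valence 4) → 2 H
  atom 4: C, bond orders sum to 2 (valence 4) → 2 H
  atom 5: C, bond orders sum to 2 (valence 4) → 2 H
  atom 6: C, bond orders sum to 2 (valence 4) → 2 H
  atom 7: C, bond orders sum to 1 (valence 4) → 3 H
  atom 8: C, bond orders sum to 3 (valence 4) → 1 H
  atom 9: O, bond orders sum to 1 (valence 2) → 1 H
  atom 10: C, bond orders sum to 2 (valence 4) → 2 H
  atom 11: C, bond orders sum to 2 (valence 4) → 2 H
  atom 12: C, bond orders sum to 4 (valence 4) → 0 H
  atom 13: O, bond orders sum to 1 (valence 2) → 1 H
  atom 14: C, bond orders sum to 3 (valence 4) → 1 H
  atom 15: C, bond orders sum to 2 (valence 4) → 2 H
  atom 16: C, bond orders sum to 1 (valence 4) → 3 H
Totals → C:13, H:25, Cl:1, O:2.

C13H25ClO2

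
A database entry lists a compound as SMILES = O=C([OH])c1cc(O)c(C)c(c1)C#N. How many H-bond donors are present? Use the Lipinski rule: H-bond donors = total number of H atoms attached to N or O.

2

Donors: find every N or O and count the H atoms it carries.
  atom 1 (O): bond orders sum to 2 → 0 H
  atom 3 (O): bond orders sum to 1 → 1 H
  atom 7 (O): bond orders sum to 1 → 1 H
  atom 13 (N): bond orders sum to 3 → 0 H
Lipinski HBD = 2.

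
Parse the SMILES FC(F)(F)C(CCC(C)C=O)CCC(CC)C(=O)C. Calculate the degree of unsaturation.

2

Molecular formula: C14H23F3O2.
DoU = (2C + 2 + N − H − X) / 2, where X is the halogen count and O/S are ignored.
    = (2·14 + 2 + 0 − 23 − 3) / 2 = 4 / 2 = 2.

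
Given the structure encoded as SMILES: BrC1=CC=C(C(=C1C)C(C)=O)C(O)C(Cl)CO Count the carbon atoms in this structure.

Count every carbon token in the SMILES (each C, including those in ring-closure positions and inside branches).
Carbon count: 12.

12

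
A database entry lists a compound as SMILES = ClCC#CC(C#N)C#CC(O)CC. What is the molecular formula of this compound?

Walk through each heavy atom and fill implicit hydrogens from standard valence (C 4, N 3, O 2, S 2, halogen 1):
  atom 1: Cl (halogen, monovalent) → 0 H
  atom 2: C, bond orders sum to 2 (valence 4) → 2 H
  atom 3: C, bond orders sum to 4 (valence 4) → 0 H
  atom 4: C, bond orders sum to 4 (valence 4) → 0 H
  atom 5: C, bond orders sum to 3 (valence 4) → 1 H
  atom 6: C, bond orders sum to 4 (valence 4) → 0 H
  atom 7: N, bond orders sum to 3 (valence 3) → 0 H
  atom 8: C, bond orders sum to 4 (valence 4) → 0 H
  atom 9: C, bond orders sum to 4 (valence 4) → 0 H
  atom 10: C, bond orders sum to 3 (valence 4) → 1 H
  atom 11: O, bond orders sum to 1 (valence 2) → 1 H
  atom 12: C, bond orders sum to 2 (valence 4) → 2 H
  atom 13: C, bond orders sum to 1 (valence 4) → 3 H
Totals → C:10, H:10, Cl:1, N:1, O:1.
In Hill order: C10H10ClNO.

C10H10ClNO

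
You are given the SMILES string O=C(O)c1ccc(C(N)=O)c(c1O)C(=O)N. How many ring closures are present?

In SMILES, each pair of matching ring-closure digits denotes one ring-closing bond; the number of such bonds equals the number of independent rings.
Ring-closure bonds here: 1.

1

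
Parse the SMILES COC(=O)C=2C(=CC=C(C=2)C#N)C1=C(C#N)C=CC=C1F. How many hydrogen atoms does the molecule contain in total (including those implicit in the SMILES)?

Walk through each heavy atom and fill implicit hydrogens from standard valence (C 4, N 3, O 2, S 2, halogen 1):
  atom 1: C, bond orders sum to 1 (valence 4) → 3 H
  atom 2: O, bond orders sum to 2 (valence 2) → 0 H
  atom 3: C, bond orders sum to 4 (valence 4) → 0 H
  atom 4: O, bond orders sum to 2 (valence 2) → 0 H
  atom 5: C, bond orders sum to 4 (valence 4) → 0 H
  atom 6: C, bond orders sum to 4 (valence 4) → 0 H
  atom 7: C, bond orders sum to 3 (valence 4) → 1 H
  atom 8: C, bond orders sum to 3 (valence 4) → 1 H
  atom 9: C, bond orders sum to 4 (valence 4) → 0 H
  atom 10: C, bond orders sum to 3 (valence 4) → 1 H
  atom 11: C, bond orders sum to 4 (valence 4) → 0 H
  atom 12: N, bond orders sum to 3 (valence 3) → 0 H
  atom 13: C, bond orders sum to 4 (valence 4) → 0 H
  atom 14: C, bond orders sum to 4 (valence 4) → 0 H
  atom 15: C, bond orders sum to 4 (valence 4) → 0 H
  atom 16: N, bond orders sum to 3 (valence 3) → 0 H
  atom 17: C, bond orders sum to 3 (valence 4) → 1 H
  atom 18: C, bond orders sum to 3 (valence 4) → 1 H
  atom 19: C, bond orders sum to 3 (valence 4) → 1 H
  atom 20: C, bond orders sum to 4 (valence 4) → 0 H
  atom 21: F (halogen, monovalent) → 0 H
Total hydrogens: 9.

9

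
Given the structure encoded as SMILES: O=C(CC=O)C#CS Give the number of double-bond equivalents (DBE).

4

Molecular formula: C5H4O2S.
DoU = (2C + 2 + N − H − X) / 2, where X is the halogen count and O/S are ignored.
    = (2·5 + 2 + 0 − 4 − 0) / 2 = 8 / 2 = 4.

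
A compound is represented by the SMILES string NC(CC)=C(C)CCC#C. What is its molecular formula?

Walk through each heavy atom and fill implicit hydrogens from standard valence (C 4, N 3, O 2, S 2, halogen 1):
  atom 1: N, bond orders sum to 1 (valence 3) → 2 H
  atom 2: C, bond orders sum to 4 (valence 4) → 0 H
  atom 3: C, bond orders sum to 2 (valence 4) → 2 H
  atom 4: C, bond orders sum to 1 (valence 4) → 3 H
  atom 5: C, bond orders sum to 4 (valence 4) → 0 H
  atom 6: C, bond orders sum to 1 (valence 4) → 3 H
  atom 7: C, bond orders sum to 2 (valence 4) → 2 H
  atom 8: C, bond orders sum to 2 (valence 4) → 2 H
  atom 9: C, bond orders sum to 4 (valence 4) → 0 H
  atom 10: C, bond orders sum to 3 (valence 4) → 1 H
Totals → C:9, H:15, N:1.

C9H15N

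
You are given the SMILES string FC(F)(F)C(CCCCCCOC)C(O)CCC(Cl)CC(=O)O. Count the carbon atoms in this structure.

15

Count every carbon token in the SMILES (each C, including those in ring-closure positions and inside branches).
Carbon count: 15.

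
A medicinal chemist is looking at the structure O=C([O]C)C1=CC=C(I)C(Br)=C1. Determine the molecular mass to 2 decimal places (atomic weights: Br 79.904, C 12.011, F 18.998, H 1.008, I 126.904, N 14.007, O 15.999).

340.94 g/mol

First, the molecular formula is C8H6BrIO2 (counting implicit H from valence).
  Br: 1 × 79.904 = 79.904
  C: 8 × 12.011 = 96.088
  H: 6 × 1.008 = 6.048
  I: 1 × 126.904 = 126.904
  O: 2 × 15.999 = 31.998
Sum: 1×79.904 + 8×12.011 + 6×1.008 + 1×126.904 + 2×15.999 = 340.942 → 340.94 g/mol.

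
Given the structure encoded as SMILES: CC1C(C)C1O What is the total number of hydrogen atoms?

Walk through each heavy atom and fill implicit hydrogens from standard valence (C 4, N 3, O 2, S 2, halogen 1):
  atom 1: C, bond orders sum to 1 (valence 4) → 3 H
  atom 2: C, bond orders sum to 3 (valence 4) → 1 H
  atom 3: C, bond orders sum to 3 (valence 4) → 1 H
  atom 4: C, bond orders sum to 1 (valence 4) → 3 H
  atom 5: C, bond orders sum to 3 (valence 4) → 1 H
  atom 6: O, bond orders sum to 1 (valence 2) → 1 H
Total hydrogens: 10.

10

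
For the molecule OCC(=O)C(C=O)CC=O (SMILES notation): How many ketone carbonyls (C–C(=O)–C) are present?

1

The ketone motif appears at heavy-atom position 3 in the SMILES.
Other groups present: 2 aldehyde, 1 hydroxyl.
Ketone count: 1.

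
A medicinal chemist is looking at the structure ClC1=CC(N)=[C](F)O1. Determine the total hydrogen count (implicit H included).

Walk through each heavy atom and fill implicit hydrogens from standard valence (C 4, N 3, O 2, S 2, halogen 1):
  atom 1: Cl (halogen, monovalent) → 0 H
  atom 2: C, bond orders sum to 4 (valence 4) → 0 H
  atom 3: C, bond orders sum to 3 (valence 4) → 1 H
  atom 4: C, bond orders sum to 4 (valence 4) → 0 H
  atom 5: N, bond orders sum to 1 (valence 3) → 2 H
  atom 6: C with explicit H count 0
  atom 7: F (halogen, monovalent) → 0 H
  atom 8: O, bond orders sum to 2 (valence 2) → 0 H
Total hydrogens: 3.

3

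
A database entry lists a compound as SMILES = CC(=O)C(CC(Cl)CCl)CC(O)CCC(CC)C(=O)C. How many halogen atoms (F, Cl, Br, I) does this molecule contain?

2

Halogen atoms appear at heavy-atom positions 7, 9 (2×Cl).
Other groups present: 1 hydroxyl, 2 ketone.
Halogen count: 2.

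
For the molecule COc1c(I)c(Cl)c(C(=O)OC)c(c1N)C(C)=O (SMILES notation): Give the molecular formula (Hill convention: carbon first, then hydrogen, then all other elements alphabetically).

C11H11ClINO4

Walk through each heavy atom and fill implicit hydrogens from standard valence (C 4, N 3, O 2, S 2, halogen 1); for lowercase aromatic atoms, an aromatic c carries 1 H when it has two neighbours and 0 H with three, and aromatic n carries 0 H:
  atom 1: C, bond orders sum to 1 (valence 4) → 3 H
  atom 2: O, bond orders sum to 2 (valence 2) → 0 H
  atom 3: aromatic c, 3 neighbours → 0 H
  atom 4: aromatic c, 3 neighbours → 0 H
  atom 5: I (halogen, monovalent) → 0 H
  atom 6: aromatic c, 3 neighbours → 0 H
  atom 7: Cl (halogen, monovalent) → 0 H
  atom 8: aromatic c, 3 neighbours → 0 H
  atom 9: C, bond orders sum to 4 (valence 4) → 0 H
  atom 10: O, bond orders sum to 2 (valence 2) → 0 H
  atom 11: O, bond orders sum to 2 (valence 2) → 0 H
  atom 12: C, bond orders sum to 1 (valence 4) → 3 H
  atom 13: aromatic c, 3 neighbours → 0 H
  atom 14: aromatic c, 3 neighbours → 0 H
  atom 15: N, bond orders sum to 1 (valence 3) → 2 H
  atom 16: C, bond orders sum to 4 (valence 4) → 0 H
  atom 17: C, bond orders sum to 1 (valence 4) → 3 H
  atom 18: O, bond orders sum to 2 (valence 2) → 0 H
Totals → C:11, H:11, Cl:1, I:1, N:1, O:4.
In Hill order: C11H11ClINO4.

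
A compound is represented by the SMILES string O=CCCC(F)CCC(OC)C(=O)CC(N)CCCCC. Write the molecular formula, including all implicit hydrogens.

Walk through each heavy atom and fill implicit hydrogens from standard valence (C 4, N 3, O 2, S 2, halogen 1):
  atom 1: O, bond orders sum to 2 (valence 2) → 0 H
  atom 2: C, bond orders sum to 3 (valence 4) → 1 H
  atom 3: C, bond orders sum to 2 (valence 4) → 2 H
  atom 4: C, bond orders sum to 2 (valence 4) → 2 H
  atom 5: C, bond orders sum to 3 (valence 4) → 1 H
  atom 6: F (halogen, monovalent) → 0 H
  atom 7: C, bond orders sum to 2 (valence 4) → 2 H
  atom 8: C, bond orders sum to 2 (valence 4) → 2 H
  atom 9: C, bond orders sum to 3 (valence 4) → 1 H
  atom 10: O, bond orders sum to 2 (valence 2) → 0 H
  atom 11: C, bond orders sum to 1 (valence 4) → 3 H
  atom 12: C, bond orders sum to 4 (valence 4) → 0 H
  atom 13: O, bond orders sum to 2 (valence 2) → 0 H
  atom 14: C, bond orders sum to 2 (valence 4) → 2 H
  atom 15: C, bond orders sum to 3 (valence 4) → 1 H
  atom 16: N, bond orders sum to 1 (valence 3) → 2 H
  atom 17: C, bond orders sum to 2 (valence 4) → 2 H
  atom 18: C, bond orders sum to 2 (valence 4) → 2 H
  atom 19: C, bond orders sum to 2 (valence 4) → 2 H
  atom 20: C, bond orders sum to 2 (valence 4) → 2 H
  atom 21: C, bond orders sum to 1 (valence 4) → 3 H
Totals → C:16, H:30, F:1, N:1, O:3.

C16H30FNO3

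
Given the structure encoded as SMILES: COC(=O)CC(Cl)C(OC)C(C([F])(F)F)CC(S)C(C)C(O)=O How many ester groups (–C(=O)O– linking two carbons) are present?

The ester motif appears at heavy-atom position 3 in the SMILES.
Other groups present: 1 carboxylic acid, 1 ether, 1 thiol.
Ester count: 1.

1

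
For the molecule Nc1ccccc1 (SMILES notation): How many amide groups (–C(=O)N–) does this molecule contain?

0

Scan the SMILES for the amide motif — none present.
Groups that are present: 1 primary amine.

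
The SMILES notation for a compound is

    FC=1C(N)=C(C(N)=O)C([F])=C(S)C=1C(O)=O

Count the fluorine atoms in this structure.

Scan the SMILES for F atoms (remember two-letter symbols like Cl and Br are single atoms).
Fluorine count: 2.

2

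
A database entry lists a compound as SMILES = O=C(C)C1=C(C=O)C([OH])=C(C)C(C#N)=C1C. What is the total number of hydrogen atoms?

11

Walk through each heavy atom and fill implicit hydrogens from standard valence (C 4, N 3, O 2, S 2, halogen 1):
  atom 1: O, bond orders sum to 2 (valence 2) → 0 H
  atom 2: C, bond orders sum to 4 (valence 4) → 0 H
  atom 3: C, bond orders sum to 1 (valence 4) → 3 H
  atom 4: C, bond orders sum to 4 (valence 4) → 0 H
  atom 5: C, bond orders sum to 4 (valence 4) → 0 H
  atom 6: C, bond orders sum to 3 (valence 4) → 1 H
  atom 7: O, bond orders sum to 2 (valence 2) → 0 H
  atom 8: C, bond orders sum to 4 (valence 4) → 0 H
  atom 9: O with explicit H count 1
  atom 10: C, bond orders sum to 4 (valence 4) → 0 H
  atom 11: C, bond orders sum to 1 (valence 4) → 3 H
  atom 12: C, bond orders sum to 4 (valence 4) → 0 H
  atom 13: C, bond orders sum to 4 (valence 4) → 0 H
  atom 14: N, bond orders sum to 3 (valence 3) → 0 H
  atom 15: C, bond orders sum to 4 (valence 4) → 0 H
  atom 16: C, bond orders sum to 1 (valence 4) → 3 H
Total hydrogens: 11.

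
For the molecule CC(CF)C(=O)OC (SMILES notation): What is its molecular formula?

Walk through each heavy atom and fill implicit hydrogens from standard valence (C 4, N 3, O 2, S 2, halogen 1):
  atom 1: C, bond orders sum to 1 (valence 4) → 3 H
  atom 2: C, bond orders sum to 3 (valence 4) → 1 H
  atom 3: C, bond orders sum to 2 (valence 4) → 2 H
  atom 4: F (halogen, monovalent) → 0 H
  atom 5: C, bond orders sum to 4 (valence 4) → 0 H
  atom 6: O, bond orders sum to 2 (valence 2) → 0 H
  atom 7: O, bond orders sum to 2 (valence 2) → 0 H
  atom 8: C, bond orders sum to 1 (valence 4) → 3 H
Totals → C:5, H:9, F:1, O:2.

C5H9FO2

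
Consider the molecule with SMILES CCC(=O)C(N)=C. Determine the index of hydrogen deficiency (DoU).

Molecular formula: C5H9NO.
DoU = (2C + 2 + N − H − X) / 2, where X is the halogen count and O/S are ignored.
    = (2·5 + 2 + 1 − 9 − 0) / 2 = 4 / 2 = 2.

2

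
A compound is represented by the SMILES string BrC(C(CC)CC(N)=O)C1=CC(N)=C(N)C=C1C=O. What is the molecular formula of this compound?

Walk through each heavy atom and fill implicit hydrogens from standard valence (C 4, N 3, O 2, S 2, halogen 1):
  atom 1: Br (halogen, monovalent) → 0 H
  atom 2: C, bond orders sum to 3 (valence 4) → 1 H
  atom 3: C, bond orders sum to 3 (valence 4) → 1 H
  atom 4: C, bond orders sum to 2 (valence 4) → 2 H
  atom 5: C, bond orders sum to 1 (valence 4) → 3 H
  atom 6: C, bond orders sum to 2 (valence 4) → 2 H
  atom 7: C, bond orders sum to 4 (valence 4) → 0 H
  atom 8: N, bond orders sum to 1 (valence 3) → 2 H
  atom 9: O, bond orders sum to 2 (valence 2) → 0 H
  atom 10: C, bond orders sum to 4 (valence 4) → 0 H
  atom 11: C, bond orders sum to 3 (valence 4) → 1 H
  atom 12: C, bond orders sum to 4 (valence 4) → 0 H
  atom 13: N, bond orders sum to 1 (valence 3) → 2 H
  atom 14: C, bond orders sum to 4 (valence 4) → 0 H
  atom 15: N, bond orders sum to 1 (valence 3) → 2 H
  atom 16: C, bond orders sum to 3 (valence 4) → 1 H
  atom 17: C, bond orders sum to 4 (valence 4) → 0 H
  atom 18: C, bond orders sum to 3 (valence 4) → 1 H
  atom 19: O, bond orders sum to 2 (valence 2) → 0 H
Totals → C:13, H:18, Br:1, N:3, O:2.
In Hill order: C13H18BrN3O2.

C13H18BrN3O2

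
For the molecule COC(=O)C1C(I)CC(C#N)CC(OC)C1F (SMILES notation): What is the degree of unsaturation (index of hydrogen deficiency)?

Molecular formula: C11H15FINO3.
DoU = (2C + 2 + N − H − X) / 2, where X is the halogen count and O/S are ignored.
    = (2·11 + 2 + 1 − 15 − 2) / 2 = 8 / 2 = 4.

4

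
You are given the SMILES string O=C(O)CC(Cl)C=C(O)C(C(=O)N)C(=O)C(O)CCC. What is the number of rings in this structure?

In SMILES, each pair of matching ring-closure digits denotes one ring-closing bond; the number of such bonds equals the number of independent rings.
Ring-closure bonds here: 0.

0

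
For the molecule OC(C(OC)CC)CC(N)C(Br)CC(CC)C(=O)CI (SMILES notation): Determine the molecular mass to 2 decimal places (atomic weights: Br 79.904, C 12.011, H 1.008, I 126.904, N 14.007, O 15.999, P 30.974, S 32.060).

First, the molecular formula is C14H27BrINO3 (counting implicit H from valence).
  Br: 1 × 79.904 = 79.904
  C: 14 × 12.011 = 168.154
  H: 27 × 1.008 = 27.216
  I: 1 × 126.904 = 126.904
  N: 1 × 14.007 = 14.007
  O: 3 × 15.999 = 47.997
Sum: 1×79.904 + 14×12.011 + 27×1.008 + 1×126.904 + 1×14.007 + 3×15.999 = 464.182 → 464.18 g/mol.

464.18 g/mol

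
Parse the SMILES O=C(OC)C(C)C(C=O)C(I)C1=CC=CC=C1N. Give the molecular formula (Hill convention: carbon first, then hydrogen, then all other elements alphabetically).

C13H16INO3

Walk through each heavy atom and fill implicit hydrogens from standard valence (C 4, N 3, O 2, S 2, halogen 1):
  atom 1: O, bond orders sum to 2 (valence 2) → 0 H
  atom 2: C, bond orders sum to 4 (valence 4) → 0 H
  atom 3: O, bond orders sum to 2 (valence 2) → 0 H
  atom 4: C, bond orders sum to 1 (valence 4) → 3 H
  atom 5: C, bond orders sum to 3 (valence 4) → 1 H
  atom 6: C, bond orders sum to 1 (valence 4) → 3 H
  atom 7: C, bond orders sum to 3 (valence 4) → 1 H
  atom 8: C, bond orders sum to 3 (valence 4) → 1 H
  atom 9: O, bond orders sum to 2 (valence 2) → 0 H
  atom 10: C, bond orders sum to 3 (valence 4) → 1 H
  atom 11: I (halogen, monovalent) → 0 H
  atom 12: C, bond orders sum to 4 (valence 4) → 0 H
  atom 13: C, bond orders sum to 3 (valence 4) → 1 H
  atom 14: C, bond orders sum to 3 (valence 4) → 1 H
  atom 15: C, bond orders sum to 3 (valence 4) → 1 H
  atom 16: C, bond orders sum to 3 (valence 4) → 1 H
  atom 17: C, bond orders sum to 4 (valence 4) → 0 H
  atom 18: N, bond orders sum to 1 (valence 3) → 2 H
Totals → C:13, H:16, I:1, N:1, O:3.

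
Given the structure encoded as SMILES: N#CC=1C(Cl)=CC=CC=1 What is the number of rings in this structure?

In SMILES, each pair of matching ring-closure digits denotes one ring-closing bond; the number of such bonds equals the number of independent rings.
Ring-closure bonds here: 1.

1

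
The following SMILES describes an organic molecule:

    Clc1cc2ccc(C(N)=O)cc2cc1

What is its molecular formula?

C11H8ClNO

Walk through each heavy atom and fill implicit hydrogens from standard valence (C 4, N 3, O 2, S 2, halogen 1); for lowercase aromatic atoms, an aromatic c carries 1 H when it has two neighbours and 0 H with three, and aromatic n carries 0 H:
  atom 1: Cl (halogen, monovalent) → 0 H
  atom 2: aromatic c, 3 neighbours → 0 H
  atom 3: aromatic c, 2 neighbours → 1 H
  atom 4: aromatic c, 3 neighbours → 0 H
  atom 5: aromatic c, 2 neighbours → 1 H
  atom 6: aromatic c, 2 neighbours → 1 H
  atom 7: aromatic c, 3 neighbours → 0 H
  atom 8: C, bond orders sum to 4 (valence 4) → 0 H
  atom 9: N, bond orders sum to 1 (valence 3) → 2 H
  atom 10: O, bond orders sum to 2 (valence 2) → 0 H
  atom 11: aromatic c, 2 neighbours → 1 H
  atom 12: aromatic c, 3 neighbours → 0 H
  atom 13: aromatic c, 2 neighbours → 1 H
  atom 14: aromatic c, 2 neighbours → 1 H
Totals → C:11, H:8, Cl:1, N:1, O:1.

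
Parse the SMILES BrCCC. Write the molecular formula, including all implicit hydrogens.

Walk through each heavy atom and fill implicit hydrogens from standard valence (C 4, N 3, O 2, S 2, halogen 1):
  atom 1: Br (halogen, monovalent) → 0 H
  atom 2: C, bond orders sum to 2 (valence 4) → 2 H
  atom 3: C, bond orders sum to 2 (valence 4) → 2 H
  atom 4: C, bond orders sum to 1 (valence 4) → 3 H
Totals → C:3, H:7, Br:1.

C3H7Br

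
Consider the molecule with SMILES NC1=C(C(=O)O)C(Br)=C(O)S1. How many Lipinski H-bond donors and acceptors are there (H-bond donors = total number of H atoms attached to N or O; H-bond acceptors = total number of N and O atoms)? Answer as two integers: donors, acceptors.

Donors: find every N or O and count the H atoms it carries.
  atom 1 (N): bond orders sum to 1 → 2 H
  atom 5 (O): bond orders sum to 2 → 0 H
  atom 6 (O): bond orders sum to 1 → 1 H
  atom 10 (O): bond orders sum to 1 → 1 H
Lipinski HBD = 4.
Acceptors: N atoms = 1, O atoms = 3 → HBA = 4.

4, 4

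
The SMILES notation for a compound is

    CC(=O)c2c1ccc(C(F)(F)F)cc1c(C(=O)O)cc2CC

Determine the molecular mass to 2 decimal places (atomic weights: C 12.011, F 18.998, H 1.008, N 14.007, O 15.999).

310.27 g/mol

First, the molecular formula is C16H13F3O3 (counting implicit H from valence).
  C: 16 × 12.011 = 192.176
  F: 3 × 18.998 = 56.994
  H: 13 × 1.008 = 13.104
  O: 3 × 15.999 = 47.997
Sum: 16×12.011 + 3×18.998 + 13×1.008 + 3×15.999 = 310.271 → 310.27 g/mol.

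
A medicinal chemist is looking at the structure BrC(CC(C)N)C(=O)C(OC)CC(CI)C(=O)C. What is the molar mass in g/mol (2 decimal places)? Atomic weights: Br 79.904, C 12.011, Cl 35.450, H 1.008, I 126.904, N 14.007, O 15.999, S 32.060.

First, the molecular formula is C12H21BrINO3 (counting implicit H from valence).
  Br: 1 × 79.904 = 79.904
  C: 12 × 12.011 = 144.132
  H: 21 × 1.008 = 21.168
  I: 1 × 126.904 = 126.904
  N: 1 × 14.007 = 14.007
  O: 3 × 15.999 = 47.997
Sum: 1×79.904 + 12×12.011 + 21×1.008 + 1×126.904 + 1×14.007 + 3×15.999 = 434.112 → 434.11 g/mol.

434.11 g/mol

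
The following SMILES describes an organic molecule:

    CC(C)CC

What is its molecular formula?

C5H12

Walk through each heavy atom and fill implicit hydrogens from standard valence (C 4, N 3, O 2, S 2, halogen 1):
  atom 1: C, bond orders sum to 1 (valence 4) → 3 H
  atom 2: C, bond orders sum to 3 (valence 4) → 1 H
  atom 3: C, bond orders sum to 1 (valence 4) → 3 H
  atom 4: C, bond orders sum to 2 (valence 4) → 2 H
  atom 5: C, bond orders sum to 1 (valence 4) → 3 H
Totals → C:5, H:12.
In Hill order: C5H12.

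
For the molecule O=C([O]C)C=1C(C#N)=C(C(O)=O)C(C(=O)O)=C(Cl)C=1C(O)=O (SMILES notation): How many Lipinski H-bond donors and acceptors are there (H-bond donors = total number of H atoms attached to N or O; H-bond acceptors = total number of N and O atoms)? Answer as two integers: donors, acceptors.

Donors: find every N or O and count the H atoms it carries.
  atom 1 (O): bond orders sum to 2 → 0 H
  atom 3 (O): bond orders sum to 2 → 0 H
  atom 8 (N): bond orders sum to 3 → 0 H
  atom 11 (O): bond orders sum to 1 → 1 H
  atom 12 (O): bond orders sum to 2 → 0 H
  atom 15 (O): bond orders sum to 2 → 0 H
  atom 16 (O): bond orders sum to 1 → 1 H
  atom 21 (O): bond orders sum to 1 → 1 H
  atom 22 (O): bond orders sum to 2 → 0 H
Lipinski HBD = 3.
Acceptors: N atoms = 1, O atoms = 8 → HBA = 9.

3, 9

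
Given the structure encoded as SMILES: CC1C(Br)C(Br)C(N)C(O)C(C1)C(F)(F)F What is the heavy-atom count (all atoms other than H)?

Every atom symbol written in the SMILES (organic subset) is one heavy atom; implicit H are not written.
Heavy atoms by element → Br:2, C:9, F:3, N:1, O:1.
Total: 16.

16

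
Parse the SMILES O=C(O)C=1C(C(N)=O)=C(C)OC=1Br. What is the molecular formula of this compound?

C7H6BrNO4

Walk through each heavy atom and fill implicit hydrogens from standard valence (C 4, N 3, O 2, S 2, halogen 1):
  atom 1: O, bond orders sum to 2 (valence 2) → 0 H
  atom 2: C, bond orders sum to 4 (valence 4) → 0 H
  atom 3: O, bond orders sum to 1 (valence 2) → 1 H
  atom 4: C, bond orders sum to 4 (valence 4) → 0 H
  atom 5: C, bond orders sum to 4 (valence 4) → 0 H
  atom 6: C, bond orders sum to 4 (valence 4) → 0 H
  atom 7: N, bond orders sum to 1 (valence 3) → 2 H
  atom 8: O, bond orders sum to 2 (valence 2) → 0 H
  atom 9: C, bond orders sum to 4 (valence 4) → 0 H
  atom 10: C, bond orders sum to 1 (valence 4) → 3 H
  atom 11: O, bond orders sum to 2 (valence 2) → 0 H
  atom 12: C, bond orders sum to 4 (valence 4) → 0 H
  atom 13: Br (halogen, monovalent) → 0 H
Totals → C:7, H:6, Br:1, N:1, O:4.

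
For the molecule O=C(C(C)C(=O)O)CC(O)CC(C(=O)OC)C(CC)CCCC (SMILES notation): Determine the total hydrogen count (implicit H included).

30

Walk through each heavy atom and fill implicit hydrogens from standard valence (C 4, N 3, O 2, S 2, halogen 1):
  atom 1: O, bond orders sum to 2 (valence 2) → 0 H
  atom 2: C, bond orders sum to 4 (valence 4) → 0 H
  atom 3: C, bond orders sum to 3 (valence 4) → 1 H
  atom 4: C, bond orders sum to 1 (valence 4) → 3 H
  atom 5: C, bond orders sum to 4 (valence 4) → 0 H
  atom 6: O, bond orders sum to 2 (valence 2) → 0 H
  atom 7: O, bond orders sum to 1 (valence 2) → 1 H
  atom 8: C, bond orders sum to 2 (valence 4) → 2 H
  atom 9: C, bond orders sum to 3 (valence 4) → 1 H
  atom 10: O, bond orders sum to 1 (valence 2) → 1 H
  atom 11: C, bond orders sum to 2 (valence 4) → 2 H
  atom 12: C, bond orders sum to 3 (valence 4) → 1 H
  atom 13: C, bond orders sum to 4 (valence 4) → 0 H
  atom 14: O, bond orders sum to 2 (valence 2) → 0 H
  atom 15: O, bond orders sum to 2 (valence 2) → 0 H
  atom 16: C, bond orders sum to 1 (valence 4) → 3 H
  atom 17: C, bond orders sum to 3 (valence 4) → 1 H
  atom 18: C, bond orders sum to 2 (valence 4) → 2 H
  atom 19: C, bond orders sum to 1 (valence 4) → 3 H
  atom 20: C, bond orders sum to 2 (valence 4) → 2 H
  atom 21: C, bond orders sum to 2 (valence 4) → 2 H
  atom 22: C, bond orders sum to 2 (valence 4) → 2 H
  atom 23: C, bond orders sum to 1 (valence 4) → 3 H
Total hydrogens: 30.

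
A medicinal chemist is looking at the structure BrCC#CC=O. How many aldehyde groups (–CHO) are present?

1

The aldehyde motif appears at heavy-atom position 5 in the SMILES.
Other groups present: 1 alkyne.
Aldehyde count: 1.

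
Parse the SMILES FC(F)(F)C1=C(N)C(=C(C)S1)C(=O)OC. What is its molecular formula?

C8H8F3NO2S

Walk through each heavy atom and fill implicit hydrogens from standard valence (C 4, N 3, O 2, S 2, halogen 1):
  atom 1: F (halogen, monovalent) → 0 H
  atom 2: C, bond orders sum to 4 (valence 4) → 0 H
  atom 3: F (halogen, monovalent) → 0 H
  atom 4: F (halogen, monovalent) → 0 H
  atom 5: C, bond orders sum to 4 (valence 4) → 0 H
  atom 6: C, bond orders sum to 4 (valence 4) → 0 H
  atom 7: N, bond orders sum to 1 (valence 3) → 2 H
  atom 8: C, bond orders sum to 4 (valence 4) → 0 H
  atom 9: C, bond orders sum to 4 (valence 4) → 0 H
  atom 10: C, bond orders sum to 1 (valence 4) → 3 H
  atom 11: S, bond orders sum to 2 (valence 2) → 0 H
  atom 12: C, bond orders sum to 4 (valence 4) → 0 H
  atom 13: O, bond orders sum to 2 (valence 2) → 0 H
  atom 14: O, bond orders sum to 2 (valence 2) → 0 H
  atom 15: C, bond orders sum to 1 (valence 4) → 3 H
Totals → C:8, H:8, F:3, N:1, O:2, S:1.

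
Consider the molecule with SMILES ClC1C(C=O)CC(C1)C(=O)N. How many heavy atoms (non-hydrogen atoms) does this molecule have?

Every atom symbol written in the SMILES (organic subset) is one heavy atom; implicit H are not written.
Heavy atoms by element → C:7, Cl:1, N:1, O:2.
Total: 11.

11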